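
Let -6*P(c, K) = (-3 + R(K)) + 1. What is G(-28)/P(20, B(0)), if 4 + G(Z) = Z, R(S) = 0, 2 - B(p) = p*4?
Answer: -96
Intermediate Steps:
B(p) = 2 - 4*p (B(p) = 2 - p*4 = 2 - 4*p)
G(Z) = -4 + Z
P(c, K) = ⅓ (P(c, K) = -((-3 + 0) + 1)/6 = -(-3 + 1)/6 = -⅙*(-2) = ⅓)
G(-28)/P(20, B(0)) = (-4 - 28)/(⅓) = -32*3 = -96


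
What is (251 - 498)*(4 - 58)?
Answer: 13338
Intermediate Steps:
(251 - 498)*(4 - 58) = -247*(-54) = 13338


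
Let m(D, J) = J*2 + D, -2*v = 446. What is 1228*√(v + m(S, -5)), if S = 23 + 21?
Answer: 3684*I*√21 ≈ 16882.0*I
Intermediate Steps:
S = 44
v = -223 (v = -½*446 = -223)
m(D, J) = D + 2*J (m(D, J) = 2*J + D = D + 2*J)
1228*√(v + m(S, -5)) = 1228*√(-223 + (44 + 2*(-5))) = 1228*√(-223 + (44 - 10)) = 1228*√(-223 + 34) = 1228*√(-189) = 1228*(3*I*√21) = 3684*I*√21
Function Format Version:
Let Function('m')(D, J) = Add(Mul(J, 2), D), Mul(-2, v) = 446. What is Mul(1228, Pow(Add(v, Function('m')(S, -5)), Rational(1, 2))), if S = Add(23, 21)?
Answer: Mul(3684, I, Pow(21, Rational(1, 2))) ≈ Mul(16882., I)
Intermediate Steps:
S = 44
v = -223 (v = Mul(Rational(-1, 2), 446) = -223)
Function('m')(D, J) = Add(D, Mul(2, J)) (Function('m')(D, J) = Add(Mul(2, J), D) = Add(D, Mul(2, J)))
Mul(1228, Pow(Add(v, Function('m')(S, -5)), Rational(1, 2))) = Mul(1228, Pow(Add(-223, Add(44, Mul(2, -5))), Rational(1, 2))) = Mul(1228, Pow(Add(-223, Add(44, -10)), Rational(1, 2))) = Mul(1228, Pow(Add(-223, 34), Rational(1, 2))) = Mul(1228, Pow(-189, Rational(1, 2))) = Mul(1228, Mul(3, I, Pow(21, Rational(1, 2)))) = Mul(3684, I, Pow(21, Rational(1, 2)))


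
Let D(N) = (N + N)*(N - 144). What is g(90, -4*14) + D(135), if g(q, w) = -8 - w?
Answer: -2382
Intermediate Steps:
D(N) = 2*N*(-144 + N) (D(N) = (2*N)*(-144 + N) = 2*N*(-144 + N))
g(90, -4*14) + D(135) = (-8 - (-4)*14) + 2*135*(-144 + 135) = (-8 - 1*(-56)) + 2*135*(-9) = (-8 + 56) - 2430 = 48 - 2430 = -2382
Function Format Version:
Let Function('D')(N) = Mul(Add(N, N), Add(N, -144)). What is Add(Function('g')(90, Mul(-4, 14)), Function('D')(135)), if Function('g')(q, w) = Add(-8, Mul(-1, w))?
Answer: -2382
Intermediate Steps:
Function('D')(N) = Mul(2, N, Add(-144, N)) (Function('D')(N) = Mul(Mul(2, N), Add(-144, N)) = Mul(2, N, Add(-144, N)))
Add(Function('g')(90, Mul(-4, 14)), Function('D')(135)) = Add(Add(-8, Mul(-1, Mul(-4, 14))), Mul(2, 135, Add(-144, 135))) = Add(Add(-8, Mul(-1, -56)), Mul(2, 135, -9)) = Add(Add(-8, 56), -2430) = Add(48, -2430) = -2382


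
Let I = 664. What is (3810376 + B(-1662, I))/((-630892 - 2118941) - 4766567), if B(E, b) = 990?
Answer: -1905683/3758200 ≈ -0.50707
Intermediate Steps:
(3810376 + B(-1662, I))/((-630892 - 2118941) - 4766567) = (3810376 + 990)/((-630892 - 2118941) - 4766567) = 3811366/(-2749833 - 4766567) = 3811366/(-7516400) = 3811366*(-1/7516400) = -1905683/3758200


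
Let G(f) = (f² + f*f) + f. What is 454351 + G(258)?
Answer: 587737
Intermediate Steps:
G(f) = f + 2*f² (G(f) = (f² + f²) + f = 2*f² + f = f + 2*f²)
454351 + G(258) = 454351 + 258*(1 + 2*258) = 454351 + 258*(1 + 516) = 454351 + 258*517 = 454351 + 133386 = 587737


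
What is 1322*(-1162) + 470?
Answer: -1535694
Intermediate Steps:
1322*(-1162) + 470 = -1536164 + 470 = -1535694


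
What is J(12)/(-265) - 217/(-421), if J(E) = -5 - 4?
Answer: 61294/111565 ≈ 0.54940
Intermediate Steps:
J(E) = -9
J(12)/(-265) - 217/(-421) = -9/(-265) - 217/(-421) = -9*(-1/265) - 217*(-1/421) = 9/265 + 217/421 = 61294/111565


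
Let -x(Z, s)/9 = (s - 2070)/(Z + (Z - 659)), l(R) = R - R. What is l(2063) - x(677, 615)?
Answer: -2619/139 ≈ -18.842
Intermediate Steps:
l(R) = 0
x(Z, s) = -9*(-2070 + s)/(-659 + 2*Z) (x(Z, s) = -9*(s - 2070)/(Z + (Z - 659)) = -9*(-2070 + s)/(Z + (-659 + Z)) = -9*(-2070 + s)/(-659 + 2*Z))
l(2063) - x(677, 615) = 0 - 9*(2070 - 1*615)/(-659 + 2*677) = 0 - 9*(2070 - 615)/(-659 + 1354) = 0 - 9*1455/695 = 0 - 1*2619/139 = 0 - 2619/139 = -2619/139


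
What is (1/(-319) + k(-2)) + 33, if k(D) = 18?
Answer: 16268/319 ≈ 50.997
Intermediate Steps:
(1/(-319) + k(-2)) + 33 = (1/(-319) + 18) + 33 = (-1/319 + 18) + 33 = 5741/319 + 33 = 16268/319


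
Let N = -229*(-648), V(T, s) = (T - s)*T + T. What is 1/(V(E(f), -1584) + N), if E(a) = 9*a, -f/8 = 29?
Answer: 1/1198656 ≈ 8.3427e-7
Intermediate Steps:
f = -232 (f = -8*29 = -232)
V(T, s) = T + T*(T - s) (V(T, s) = T*(T - s) + T = T + T*(T - s))
N = 148392
1/(V(E(f), -1584) + N) = 1/((9*(-232))*(1 + 9*(-232) - 1*(-1584)) + 148392) = 1/(-2088*(1 - 2088 + 1584) + 148392) = 1/(-2088*(-503) + 148392) = 1/(1050264 + 148392) = 1/1198656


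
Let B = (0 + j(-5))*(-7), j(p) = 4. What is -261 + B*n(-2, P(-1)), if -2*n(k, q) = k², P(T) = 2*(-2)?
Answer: -205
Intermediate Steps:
P(T) = -4
n(k, q) = -k²/2
B = -28 (B = (0 + 4)*(-7) = 4*(-7) = -28)
-261 + B*n(-2, P(-1)) = -261 - (-14)*(-2)² = -261 - (-14)*4 = -261 - 28*(-2) = -261 + 56 = -205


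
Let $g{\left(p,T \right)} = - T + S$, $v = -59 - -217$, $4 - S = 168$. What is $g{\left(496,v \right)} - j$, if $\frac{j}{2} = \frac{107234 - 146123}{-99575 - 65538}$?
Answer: $- \frac{53244164}{165113} \approx -322.47$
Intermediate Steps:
$S = -164$ ($S = 4 - 168 = -164$)
$v = 158$ ($v = -59 + 217 = 158$)
$g{\left(p,T \right)} = -164 - T$ ($g{\left(p,T \right)} = - T - 164 = -164 - T$)
$j = \frac{77778}{165113}$ ($j = 2 \frac{107234 - 146123}{-99575 - 65538} = 2 \left(- \frac{38889}{-165113}\right) = 2 \left(\left(-38889\right) \left(- \frac{1}{165113}\right)\right) = 2 \cdot \frac{38889}{165113} = \frac{77778}{165113} \approx 0.47106$)
$g{\left(496,v \right)} - j = \left(-164 - 158\right) - \frac{77778}{165113} = -322 - \frac{77778}{165113} = - \frac{53244164}{165113}$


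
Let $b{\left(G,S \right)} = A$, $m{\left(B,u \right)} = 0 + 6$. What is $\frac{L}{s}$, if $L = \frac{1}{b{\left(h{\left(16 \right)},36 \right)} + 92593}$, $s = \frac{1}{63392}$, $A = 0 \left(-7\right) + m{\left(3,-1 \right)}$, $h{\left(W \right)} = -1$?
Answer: $\frac{63392}{92599} \approx 0.68459$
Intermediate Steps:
$m{\left(B,u \right)} = 6$
$A = 6$ ($A = 0 \left(-7\right) + 6 = 0 + 6 = 6$)
$s = \frac{1}{63392} \approx 1.5775 \cdot 10^{-5}$
$b{\left(G,S \right)} = 6$
$L = \frac{1}{92599}$ ($L = \frac{1}{6 + 92593} = \frac{1}{92599} \approx 1.0799 \cdot 10^{-5}$)
$\frac{L}{s} = \frac{\frac{1}{\frac{1}{63392}}}{92599} = \frac{1}{92599} \cdot 63392 = \frac{63392}{92599}$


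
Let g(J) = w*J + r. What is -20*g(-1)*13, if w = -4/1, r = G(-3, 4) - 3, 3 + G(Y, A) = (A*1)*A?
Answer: -3640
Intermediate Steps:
G(Y, A) = -3 + A² (G(Y, A) = -3 + (A*1)*A = -3 + A*A = -3 + A²)
r = 10 (r = (-3 + 4²) - 3 = (-3 + 16) - 3 = 13 - 3 = 10)
w = -4 (w = -4*1 = -4)
g(J) = 10 - 4*J (g(J) = -4*J + 10 = 10 - 4*J)
-20*g(-1)*13 = -20*(10 - 4*(-1))*13 = -20*(10 + 4)*13 = -20*14*13 = -280*13 = -3640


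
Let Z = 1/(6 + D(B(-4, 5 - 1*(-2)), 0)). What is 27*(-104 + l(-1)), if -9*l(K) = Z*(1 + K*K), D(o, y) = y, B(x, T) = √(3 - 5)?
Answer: -2809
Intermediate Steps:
B(x, T) = I*√2 (B(x, T) = √(-2) = I*√2)
Z = ⅙ (Z = 1/(6 + 0) = 1/6 = ⅙ ≈ 0.16667)
l(K) = -1/54 - K²/54 (l(K) = -(1 + K*K)/54 = -(1 + K²)/54 = -(⅙ + K²/6)/9 = -1/54 - K²/54)
27*(-104 + l(-1)) = 27*(-104 + (-1/54 - 1/54*(-1)²)) = 27*(-104 + (-1/54 - 1/54*1)) = 27*(-104 + (-1/54 - 1/54)) = 27*(-104 - 1/27) = 27*(-2809/27) = -2809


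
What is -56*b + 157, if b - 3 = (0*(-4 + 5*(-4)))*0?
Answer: -11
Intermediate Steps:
b = 3 (b = 3 + (0*(-4 + 5*(-4)))*0 = 3 + (0*(-4 - 20))*0 = 3 + (0*(-24))*0 = 3 + 0*0 = 3 + 0 = 3)
-56*b + 157 = -56*3 + 157 = -168 + 157 = -11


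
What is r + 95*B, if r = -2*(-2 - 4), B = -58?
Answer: -5498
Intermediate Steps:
r = 12 (r = -2*(-6) = 12)
r + 95*B = 12 + 95*(-58) = 12 - 5510 = -5498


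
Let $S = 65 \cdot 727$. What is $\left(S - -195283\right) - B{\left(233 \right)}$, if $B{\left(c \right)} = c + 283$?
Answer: $242022$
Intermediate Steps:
$B{\left(c \right)} = 283 + c$
$S = 47255$
$\left(S - -195283\right) - B{\left(233 \right)} = \left(47255 - -195283\right) - \left(283 + 233\right) = \left(47255 + 195283\right) - 516 = 242538 - 516 = 242022$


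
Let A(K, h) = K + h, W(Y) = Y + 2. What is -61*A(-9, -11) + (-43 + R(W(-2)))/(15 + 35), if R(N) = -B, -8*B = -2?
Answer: 243827/200 ≈ 1219.1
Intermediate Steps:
B = 1/4 (B = -1/8*(-2) = 1/4 ≈ 0.25000)
W(Y) = 2 + Y
R(N) = -1/4 (R(N) = -1*1/4 = -1/4)
-61*A(-9, -11) + (-43 + R(W(-2)))/(15 + 35) = -61*(-9 - 11) + (-43 - 1/4)/(15 + 35) = -61*(-20) - 173/4/50 = 1220 - 173/4*1/50 = 1220 - 173/200 = 243827/200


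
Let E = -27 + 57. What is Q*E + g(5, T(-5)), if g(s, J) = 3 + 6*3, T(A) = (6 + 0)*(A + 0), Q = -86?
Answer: -2559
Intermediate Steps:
T(A) = 6*A
g(s, J) = 21 (g(s, J) = 3 + 18 = 21)
E = 30
Q*E + g(5, T(-5)) = -86*30 + 21 = -2580 + 21 = -2559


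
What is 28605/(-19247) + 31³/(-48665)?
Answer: -1965449702/936655255 ≈ -2.0984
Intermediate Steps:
28605/(-19247) + 31³/(-48665) = 28605*(-1/19247) + 29791*(-1/48665) = -28605/19247 - 29791/48665 = -1965449702/936655255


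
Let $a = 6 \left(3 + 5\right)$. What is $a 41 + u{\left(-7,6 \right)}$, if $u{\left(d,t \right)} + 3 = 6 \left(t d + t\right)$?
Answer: $1749$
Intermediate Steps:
$a = 48$ ($a = 6 \cdot 8 = 48$)
$u{\left(d,t \right)} = -3 + 6 t + 6 d t$ ($u{\left(d,t \right)} = -3 + 6 \left(t d + t\right) = -3 + 6 \left(d t + t\right) = -3 + 6 \left(t + d t\right) = -3 + \left(6 t + 6 d t\right) = -3 + 6 t + 6 d t$)
$a 41 + u{\left(-7,6 \right)} = 48 \cdot 41 + \left(-3 + 6 \cdot 6 + 6 \left(-7\right) 6\right) = 1968 - 219 = 1749$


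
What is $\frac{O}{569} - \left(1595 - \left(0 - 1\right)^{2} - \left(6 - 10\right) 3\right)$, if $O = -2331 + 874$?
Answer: $- \frac{915271}{569} \approx -1608.6$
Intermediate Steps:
$O = -1457$
$\frac{O}{569} - \left(1595 - \left(0 - 1\right)^{2} - \left(6 - 10\right) 3\right) = - \frac{1457}{569} - \left(1595 - \left(0 - 1\right)^{2} - \left(6 - 10\right) 3\right) = \left(-1457\right) \frac{1}{569} - 1606 = - \frac{1457}{569} + \left(\left(-12 + \left(\left(1 - 8\right) - 6\right)\right) - 1581\right) = - \frac{1457}{569} - 1606 = - \frac{915271}{569}$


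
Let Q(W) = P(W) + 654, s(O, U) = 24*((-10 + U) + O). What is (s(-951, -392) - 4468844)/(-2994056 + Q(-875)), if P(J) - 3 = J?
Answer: 2250658/1497137 ≈ 1.5033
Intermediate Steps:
P(J) = 3 + J
s(O, U) = -240 + 24*O + 24*U (s(O, U) = 24*(-10 + O + U) = -240 + 24*O + 24*U)
Q(W) = 657 + W (Q(W) = (3 + W) + 654 = 657 + W)
(s(-951, -392) - 4468844)/(-2994056 + Q(-875)) = ((-240 + 24*(-951) + 24*(-392)) - 4468844)/(-2994056 + (657 - 875)) = ((-240 - 22824 - 9408) - 4468844)/(-2994056 - 218) = (-32472 - 4468844)/(-2994274) = -4501316*(-1/2994274) = 2250658/1497137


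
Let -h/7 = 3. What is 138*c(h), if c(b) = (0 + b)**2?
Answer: 60858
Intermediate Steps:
h = -21 (h = -7*3 = -21)
c(b) = b**2
138*c(h) = 138*(-21)**2 = 138*441 = 60858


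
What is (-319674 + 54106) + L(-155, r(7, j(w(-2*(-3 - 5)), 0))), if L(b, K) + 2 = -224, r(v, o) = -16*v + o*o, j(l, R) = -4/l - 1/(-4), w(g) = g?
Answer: -265794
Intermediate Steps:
j(l, R) = ¼ - 4/l (j(l, R) = -4/l - 1*(-¼) = -4/l + ¼ = ¼ - 4/l)
r(v, o) = o² - 16*v (r(v, o) = -16*v + o² = o² - 16*v)
L(b, K) = -226 (L(b, K) = -2 - 224 = -226)
(-319674 + 54106) + L(-155, r(7, j(w(-2*(-3 - 5)), 0))) = (-319674 + 54106) - 226 = -265568 - 226 = -265794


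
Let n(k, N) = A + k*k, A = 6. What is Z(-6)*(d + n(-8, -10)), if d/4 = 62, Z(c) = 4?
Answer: 1272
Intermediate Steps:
n(k, N) = 6 + k**2 (n(k, N) = 6 + k*k = 6 + k**2)
d = 248 (d = 4*62 = 248)
Z(-6)*(d + n(-8, -10)) = 4*(248 + (6 + (-8)**2)) = 4*(248 + (6 + 64)) = 4*(248 + 70) = 4*318 = 1272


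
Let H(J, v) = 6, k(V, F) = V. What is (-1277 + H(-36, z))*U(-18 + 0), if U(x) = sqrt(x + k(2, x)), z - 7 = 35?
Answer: -5084*I ≈ -5084.0*I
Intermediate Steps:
z = 42 (z = 7 + 35 = 42)
U(x) = sqrt(2 + x) (U(x) = sqrt(x + 2) = sqrt(2 + x))
(-1277 + H(-36, z))*U(-18 + 0) = (-1277 + 6)*sqrt(2 + (-18 + 0)) = -1271*sqrt(2 - 18) = -5084*I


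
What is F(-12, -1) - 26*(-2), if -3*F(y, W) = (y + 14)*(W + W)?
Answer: 160/3 ≈ 53.333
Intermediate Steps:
F(y, W) = -2*W*(14 + y)/3 (F(y, W) = -(y + 14)*(W + W)/3 = -(14 + y)*2*W/3 = -2*W*(14 + y)/3)
F(-12, -1) - 26*(-2) = -2/3*(-1)*(14 - 12) - 26*(-2) = -2/3*(-1)*2 - 1*(-52) = 4/3 + 52 = 160/3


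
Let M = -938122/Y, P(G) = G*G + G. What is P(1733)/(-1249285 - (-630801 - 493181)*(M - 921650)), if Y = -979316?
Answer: -367858265619/126811406398437757 ≈ -2.9008e-6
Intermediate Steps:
P(G) = G + G² (P(G) = G² + G = G + G²)
M = 469061/489658 (M = -938122/(-979316) = -938122*(-1/979316) = 469061/489658 ≈ 0.95794)
P(1733)/(-1249285 - (-630801 - 493181)*(M - 921650)) = (1733*(1 + 1733))/(-1249285 - (-630801 - 493181)*(469061/489658 - 921650)) = (1733*1734)/(-1249285 - (-1123982)*(-451292826639)/489658) = 3005022/(-1249285 - 1*253622506935678249/244829) = 3005022/(-1249285 - 253622506935678249/244829) = 3005022/(-253622812796875514/244829) = 3005022*(-244829/253622812796875514) = -367858265619/126811406398437757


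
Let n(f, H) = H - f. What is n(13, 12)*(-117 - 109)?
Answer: 226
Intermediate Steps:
n(13, 12)*(-117 - 109) = (12 - 1*13)*(-117 - 109) = (12 - 13)*(-226) = -1*(-226) = 226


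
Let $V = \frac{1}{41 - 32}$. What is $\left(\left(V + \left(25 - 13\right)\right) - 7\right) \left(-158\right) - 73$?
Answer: $- \frac{7925}{9} \approx -880.56$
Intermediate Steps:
$V = \frac{1}{9} \approx 0.11111$
$\left(\left(V + \left(25 - 13\right)\right) - 7\right) \left(-158\right) - 73 = \left(\left(\frac{1}{9} + \left(25 - 13\right)\right) - 7\right) \left(-158\right) - 73 = \left(\left(\frac{1}{9} + 12\right) - 7\right) \left(-158\right) - 73 = \left(\frac{109}{9} - 7\right) \left(-158\right) - 73 = \frac{46}{9} \left(-158\right) - 73 = - \frac{7268}{9} - 73 = - \frac{7925}{9}$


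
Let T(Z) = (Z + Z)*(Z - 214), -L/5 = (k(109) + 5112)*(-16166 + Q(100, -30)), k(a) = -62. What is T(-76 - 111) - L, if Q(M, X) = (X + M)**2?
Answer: -284316526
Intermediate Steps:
Q(M, X) = (M + X)**2
L = 284466500 (L = -5*(-62 + 5112)*(-16166 + (100 - 30)**2) = -25250*(-16166 + 70**2) = -25250*(-16166 + 4900) = -25250*(-11266) = -5*(-56893300) = 284466500)
T(Z) = 2*Z*(-214 + Z) (T(Z) = (2*Z)*(-214 + Z) = 2*Z*(-214 + Z))
T(-76 - 111) - L = 2*(-76 - 111)*(-214 + (-76 - 111)) - 1*284466500 = 2*(-187)*(-214 - 187) - 284466500 = 2*(-187)*(-401) - 284466500 = 149974 - 284466500 = -284316526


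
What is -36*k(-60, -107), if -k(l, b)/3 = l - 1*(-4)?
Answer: -6048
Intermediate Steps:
k(l, b) = -12 - 3*l (k(l, b) = -3*(l - 1*(-4)) = -3*(l + 4) = -3*(4 + l) = -12 - 3*l)
-36*k(-60, -107) = -36*(-12 - 3*(-60)) = -36*(-12 + 180) = -36*168 = -6048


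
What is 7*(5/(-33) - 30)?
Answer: -6965/33 ≈ -211.06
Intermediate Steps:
7*(5/(-33) - 30) = 7*(5*(-1/33) - 30) = 7*(-5/33 - 30) = 7*(-995/33) = -6965/33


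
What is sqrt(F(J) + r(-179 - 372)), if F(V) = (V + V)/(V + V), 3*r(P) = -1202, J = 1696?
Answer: I*sqrt(3597)/3 ≈ 19.992*I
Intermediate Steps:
r(P) = -1202/3 (r(P) = (1/3)*(-1202) = -1202/3)
F(V) = 1 (F(V) = (2*V)/((2*V)) = (2*V)*(1/(2*V)) = 1)
sqrt(F(J) + r(-179 - 372)) = sqrt(1 - 1202/3) = sqrt(-1199/3) = I*sqrt(3597)/3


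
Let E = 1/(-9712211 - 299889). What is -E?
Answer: 1/10012100 ≈ 9.9879e-8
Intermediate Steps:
E = -1/10012100 (E = 1/(-10012100) = -1/10012100 ≈ -9.9879e-8)
-E = -1*(-1/10012100) = 1/10012100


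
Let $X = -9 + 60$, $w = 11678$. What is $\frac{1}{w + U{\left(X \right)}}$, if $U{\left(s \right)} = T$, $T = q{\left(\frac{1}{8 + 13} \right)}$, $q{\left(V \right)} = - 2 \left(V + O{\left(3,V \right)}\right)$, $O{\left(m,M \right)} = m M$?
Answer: $\frac{21}{245230} \approx 8.5634 \cdot 10^{-5}$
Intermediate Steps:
$O{\left(m,M \right)} = M m$
$q{\left(V \right)} = - 8 V$ ($q{\left(V \right)} = - 2 \left(V + V 3\right) = - 2 \left(V + 3 V\right) = - 2 \cdot 4 V = - 8 V$)
$T = - \frac{8}{21}$ ($T = - \frac{8}{8 + 13} = - \frac{8}{21} \approx -0.38095$)
$X = 51$
$U{\left(s \right)} = - \frac{8}{21}$
$\frac{1}{w + U{\left(X \right)}} = \frac{1}{11678 - \frac{8}{21}} = \frac{1}{\frac{245230}{21}} = \frac{21}{245230}$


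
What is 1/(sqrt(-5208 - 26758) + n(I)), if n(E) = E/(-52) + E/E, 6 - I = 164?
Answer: 2730/21620041 - 676*I*sqrt(31966)/21620041 ≈ 0.00012627 - 0.0055903*I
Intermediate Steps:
I = -158 (I = 6 - 1*164 = 6 - 164 = -158)
n(E) = 1 - E/52 (n(E) = E*(-1/52) + 1 = -E/52 + 1 = 1 - E/52)
1/(sqrt(-5208 - 26758) + n(I)) = 1/(sqrt(-5208 - 26758) + (1 - 1/52*(-158))) = 1/(sqrt(-31966) + (1 + 79/26)) = 1/(I*sqrt(31966) + 105/26) = 1/(105/26 + I*sqrt(31966))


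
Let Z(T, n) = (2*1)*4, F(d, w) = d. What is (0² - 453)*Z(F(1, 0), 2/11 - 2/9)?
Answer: -3624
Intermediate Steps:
Z(T, n) = 8 (Z(T, n) = 2*4 = 8)
(0² - 453)*Z(F(1, 0), 2/11 - 2/9) = (0² - 453)*8 = (0 - 453)*8 = -453*8 = -3624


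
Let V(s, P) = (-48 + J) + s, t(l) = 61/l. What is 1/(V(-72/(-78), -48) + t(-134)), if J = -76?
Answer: -1742/215193 ≈ -0.0080951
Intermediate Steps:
V(s, P) = -124 + s (V(s, P) = (-48 - 76) + s = -124 + s)
1/(V(-72/(-78), -48) + t(-134)) = 1/((-124 - 72/(-78)) + 61/(-134)) = 1/((-124 - 72*(-1/78)) + 61*(-1/134)) = 1/((-124 + 12/13) - 61/134) = 1/(-1600/13 - 61/134) = 1/(-215193/1742) = -1742/215193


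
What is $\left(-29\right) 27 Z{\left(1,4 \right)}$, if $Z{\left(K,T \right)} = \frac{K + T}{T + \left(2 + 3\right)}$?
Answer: $-435$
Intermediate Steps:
$Z{\left(K,T \right)} = \frac{K + T}{5 + T}$ ($Z{\left(K,T \right)} = \frac{K + T}{T + 5} = \frac{K + T}{5 + T}$)
$\left(-29\right) 27 Z{\left(1,4 \right)} = \left(-29\right) 27 \frac{1 + 4}{5 + 4} = - 783 \cdot \frac{1}{9} \cdot 5 = \left(-783\right) \frac{5}{9} = -435$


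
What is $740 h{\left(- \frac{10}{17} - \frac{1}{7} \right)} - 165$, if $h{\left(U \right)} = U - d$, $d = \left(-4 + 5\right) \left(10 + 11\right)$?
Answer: $- \frac{1933275}{119} \approx -16246.0$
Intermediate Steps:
$d = 21$ ($d = 1 \cdot 21 = 21$)
$h{\left(U \right)} = -21 + U$ ($h{\left(U \right)} = U - 21 = -21 + U$)
$740 h{\left(- \frac{10}{17} - \frac{1}{7} \right)} - 165 = 740 \left(-21 - \left(\frac{1}{7} + \frac{10}{17}\right)\right) - 165 = 740 \left(-21 - \frac{87}{119}\right) - 165 = 740 \left(- \frac{2586}{119}\right) - 165 = - \frac{1913640}{119} - 165 = - \frac{1933275}{119}$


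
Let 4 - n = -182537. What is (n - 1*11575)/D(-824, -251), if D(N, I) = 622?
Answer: 85483/311 ≈ 274.86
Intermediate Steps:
n = 182541 (n = 4 - 1*(-182537) = 4 + 182537 = 182541)
(n - 1*11575)/D(-824, -251) = (182541 - 1*11575)/622 = (182541 - 11575)*(1/622) = 170966*(1/622) = 85483/311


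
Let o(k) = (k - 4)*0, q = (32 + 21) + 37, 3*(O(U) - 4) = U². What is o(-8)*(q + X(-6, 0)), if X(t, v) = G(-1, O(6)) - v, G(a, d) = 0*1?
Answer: 0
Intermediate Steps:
O(U) = 4 + U²/3
q = 90 (q = 53 + 37 = 90)
o(k) = 0 (o(k) = (-4 + k)*0 = 0)
G(a, d) = 0
X(t, v) = -v (X(t, v) = 0 - v = -v)
o(-8)*(q + X(-6, 0)) = 0*(90 - 1*0) = 0*(90 + 0) = 0*90 = 0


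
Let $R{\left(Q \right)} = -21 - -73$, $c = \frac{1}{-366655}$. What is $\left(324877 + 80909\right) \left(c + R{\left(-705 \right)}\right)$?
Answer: $\frac{7736739817374}{366655} \approx 2.1101 \cdot 10^{7}$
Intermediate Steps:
$c = - \frac{1}{366655} \approx -2.7274 \cdot 10^{-6}$
$R{\left(Q \right)} = 52$ ($R{\left(Q \right)} = -21 + 73 = 52$)
$\left(324877 + 80909\right) \left(c + R{\left(-705 \right)}\right) = \left(324877 + 80909\right) \left(- \frac{1}{366655} + 52\right) = 405786 \cdot \frac{19066059}{366655} = \frac{7736739817374}{366655}$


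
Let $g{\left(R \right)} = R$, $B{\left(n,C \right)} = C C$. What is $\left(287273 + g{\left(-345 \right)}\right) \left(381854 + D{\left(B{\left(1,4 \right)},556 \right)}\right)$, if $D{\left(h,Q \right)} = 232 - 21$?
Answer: $109625146320$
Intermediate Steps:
$B{\left(n,C \right)} = C^{2}$
$D{\left(h,Q \right)} = 211$
$\left(287273 + g{\left(-345 \right)}\right) \left(381854 + D{\left(B{\left(1,4 \right)},556 \right)}\right) = \left(287273 - 345\right) \left(381854 + 211\right) = 286928 \cdot 382065 = 109625146320$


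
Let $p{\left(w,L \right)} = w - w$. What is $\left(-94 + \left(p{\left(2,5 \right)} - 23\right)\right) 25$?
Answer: $-2925$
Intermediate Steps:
$p{\left(w,L \right)} = 0$
$\left(-94 + \left(p{\left(2,5 \right)} - 23\right)\right) 25 = \left(-94 + \left(0 - 23\right)\right) 25 = \left(-94 - 23\right) 25 = \left(-117\right) 25 = -2925$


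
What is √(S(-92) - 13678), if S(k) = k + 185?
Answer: I*√13585 ≈ 116.55*I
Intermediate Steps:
S(k) = 185 + k
√(S(-92) - 13678) = √((185 - 92) - 13678) = √(93 - 13678) = √(-13585) = I*√13585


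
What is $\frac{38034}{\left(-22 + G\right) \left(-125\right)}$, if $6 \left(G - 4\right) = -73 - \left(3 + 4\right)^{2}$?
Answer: $\frac{114102}{14375} \approx 7.9375$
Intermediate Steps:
$G = - \frac{49}{3}$ ($G = 4 + \frac{-73 - \left(3 + 4\right)^{2}}{6} = 4 + \frac{-73 - 7^{2}}{6} = 4 + \frac{-73 - 49}{6} = 4 + \frac{1}{6} \left(-122\right) = 4 - \frac{61}{3} = - \frac{49}{3} \approx -16.333$)
$\frac{38034}{\left(-22 + G\right) \left(-125\right)} = \frac{38034}{\left(-22 - \frac{49}{3}\right) \left(-125\right)} = \frac{38034}{\left(- \frac{115}{3}\right) \left(-125\right)} = \frac{38034}{\frac{14375}{3}} = 38034 \cdot \frac{3}{14375} = \frac{114102}{14375}$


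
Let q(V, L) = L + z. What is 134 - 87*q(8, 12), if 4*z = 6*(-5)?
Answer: -515/2 ≈ -257.50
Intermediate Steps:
z = -15/2 (z = (6*(-5))/4 = (1/4)*(-30) = -15/2 ≈ -7.5000)
q(V, L) = -15/2 + L (q(V, L) = L - 15/2 = -15/2 + L)
134 - 87*q(8, 12) = 134 - 87*(-15/2 + 12) = 134 - 87*9/2 = 134 - 783/2 = -515/2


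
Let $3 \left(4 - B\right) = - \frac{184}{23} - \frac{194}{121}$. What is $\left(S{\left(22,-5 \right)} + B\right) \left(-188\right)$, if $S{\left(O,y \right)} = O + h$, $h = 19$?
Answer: $- \frac{3289436}{363} \approx -9061.8$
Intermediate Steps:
$S{\left(O,y \right)} = 19 + O$ ($S{\left(O,y \right)} = O + 19 = 19 + O$)
$B = \frac{2614}{363}$ ($B = 4 - \frac{- \frac{184}{23} - \frac{194}{121}}{3} = 4 - \frac{\left(-184\right) \frac{1}{23} - \frac{194}{121}}{3} = 4 - \frac{-8 - \frac{194}{121}}{3} = 4 - - \frac{1162}{363} = 4 + \frac{1162}{363} = \frac{2614}{363} \approx 7.2011$)
$\left(S{\left(22,-5 \right)} + B\right) \left(-188\right) = \left(\left(19 + 22\right) + \frac{2614}{363}\right) \left(-188\right) = \left(41 + \frac{2614}{363}\right) \left(-188\right) = \frac{17497}{363} \left(-188\right) = - \frac{3289436}{363}$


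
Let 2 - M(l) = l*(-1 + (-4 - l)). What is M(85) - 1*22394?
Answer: -14742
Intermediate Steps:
M(l) = 2 - l*(-5 - l) (M(l) = 2 - l*(-1 + (-4 - l)) = 2 - l*(-5 - l))
M(85) - 1*22394 = (2 + 85² + 5*85) - 1*22394 = (2 + 7225 + 425) - 22394 = 7652 - 22394 = -14742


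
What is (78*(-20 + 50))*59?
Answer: 138060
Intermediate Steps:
(78*(-20 + 50))*59 = (78*30)*59 = 2340*59 = 138060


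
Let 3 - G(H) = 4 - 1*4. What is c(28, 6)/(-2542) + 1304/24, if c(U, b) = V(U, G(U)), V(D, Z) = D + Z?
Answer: 13363/246 ≈ 54.321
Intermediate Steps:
G(H) = 3 (G(H) = 3 - (4 - 1*4) = 3 - (4 - 4) = 3 - 1*0 = 3 + 0 = 3)
c(U, b) = 3 + U (c(U, b) = U + 3 = 3 + U)
c(28, 6)/(-2542) + 1304/24 = (3 + 28)/(-2542) + 1304/24 = 31*(-1/2542) + 1304*(1/24) = -1/82 + 163/3 = 13363/246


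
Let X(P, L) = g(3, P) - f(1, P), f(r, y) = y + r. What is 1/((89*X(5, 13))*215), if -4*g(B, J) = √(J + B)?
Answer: -12/1358585 + √2/1358585 ≈ -7.7918e-6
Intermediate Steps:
f(r, y) = r + y
g(B, J) = -√(B + J)/4 (g(B, J) = -√(J + B)/4 = -√(B + J)/4)
X(P, L) = -1 - P - √(3 + P)/4 (X(P, L) = -√(3 + P)/4 - (1 + P) = -√(3 + P)/4 + (-1 - P) = -1 - P - √(3 + P)/4)
1/((89*X(5, 13))*215) = 1/((89*(-1 - 1*5 - √(3 + 5)/4))*215) = 1/((89*(-1 - 5 - √2/2))*215) = 1/((89*(-6 - √2/2))*215) = 1/((-534 - 89*√2/2)*215) = 1/(-114810 - 19135*√2/2)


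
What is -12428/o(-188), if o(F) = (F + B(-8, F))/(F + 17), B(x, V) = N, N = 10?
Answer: -1062594/89 ≈ -11939.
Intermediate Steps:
B(x, V) = 10
o(F) = (10 + F)/(17 + F) (o(F) = (F + 10)/(F + 17) = (10 + F)/(17 + F))
-12428/o(-188) = -12428*(17 - 188)/(10 - 188) = -12428/(-178/(-171)) = -12428/((-1/171*(-178))) = -12428/178/171 = -12428*171/178 = -1062594/89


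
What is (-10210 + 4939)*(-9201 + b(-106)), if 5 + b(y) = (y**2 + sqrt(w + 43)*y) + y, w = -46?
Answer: -10141404 + 558726*I*sqrt(3) ≈ -1.0141e+7 + 9.6774e+5*I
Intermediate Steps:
b(y) = -5 + y + y**2 + I*y*sqrt(3) (b(y) = -5 + ((y**2 + sqrt(-46 + 43)*y) + y) = -5 + ((y**2 + sqrt(-3)*y) + y) = -5 + ((y**2 + (I*sqrt(3))*y) + y) = -5 + ((y**2 + I*y*sqrt(3)) + y) = -5 + (y + y**2 + I*y*sqrt(3)) = -5 + y + y**2 + I*y*sqrt(3))
(-10210 + 4939)*(-9201 + b(-106)) = (-10210 + 4939)*(-9201 + (-5 - 106 + (-106)**2 + I*(-106)*sqrt(3))) = -5271*(-9201 + (-5 - 106 + 11236 - 106*I*sqrt(3))) = -5271*(-9201 + (11125 - 106*I*sqrt(3))) = -5271*(1924 - 106*I*sqrt(3)) = -10141404 + 558726*I*sqrt(3)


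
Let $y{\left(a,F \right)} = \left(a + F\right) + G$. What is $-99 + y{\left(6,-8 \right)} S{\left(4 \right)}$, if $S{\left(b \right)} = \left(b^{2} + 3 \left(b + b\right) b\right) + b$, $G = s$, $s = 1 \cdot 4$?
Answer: $133$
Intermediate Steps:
$s = 4$
$G = 4$
$S{\left(b \right)} = b + 7 b^{2}$ ($S{\left(b \right)} = \left(b^{2} + 3 \cdot 2 b b\right) + b = \left(b^{2} + 6 b b\right) + b = \left(b^{2} + 6 b^{2}\right) + b = 7 b^{2} + b = b + 7 b^{2}$)
$y{\left(a,F \right)} = 4 + F + a$ ($y{\left(a,F \right)} = \left(a + F\right) + 4 = \left(F + a\right) + 4 = 4 + F + a$)
$-99 + y{\left(6,-8 \right)} S{\left(4 \right)} = -99 + \left(4 - 8 + 6\right) 4 \left(1 + 7 \cdot 4\right) = -99 + 2 \cdot 4 \left(1 + 28\right) = -99 + 2 \cdot 4 \cdot 29 = -99 + 2 \cdot 116 = -99 + 232 = 133$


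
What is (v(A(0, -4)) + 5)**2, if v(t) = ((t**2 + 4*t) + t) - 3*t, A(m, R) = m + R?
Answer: 169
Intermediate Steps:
A(m, R) = R + m
v(t) = t**2 + 2*t (v(t) = (t**2 + 5*t) - 3*t = t**2 + 2*t)
(v(A(0, -4)) + 5)**2 = ((-4 + 0)*(2 + (-4 + 0)) + 5)**2 = (-4*(2 - 4) + 5)**2 = (-4*(-2) + 5)**2 = (8 + 5)**2 = 13**2 = 169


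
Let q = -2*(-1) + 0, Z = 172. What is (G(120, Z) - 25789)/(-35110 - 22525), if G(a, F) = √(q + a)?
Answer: 25789/57635 - √122/57635 ≈ 0.44726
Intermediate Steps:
q = 2 (q = 2 + 0 = 2)
G(a, F) = √(2 + a)
(G(120, Z) - 25789)/(-35110 - 22525) = (√(2 + 120) - 25789)/(-35110 - 22525) = (√122 - 25789)/(-57635) = (-25789 + √122)*(-1/57635) = 25789/57635 - √122/57635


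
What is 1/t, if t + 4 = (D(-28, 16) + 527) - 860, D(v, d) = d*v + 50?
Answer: -1/735 ≈ -0.0013605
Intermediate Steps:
D(v, d) = 50 + d*v
t = -735 (t = -4 + (((50 + 16*(-28)) + 527) - 860) = -4 + (((50 - 448) + 527) - 860) = -4 + ((-398 + 527) - 860) = -4 + (129 - 860) = -4 - 731 = -735)
1/t = 1/(-735) = -1/735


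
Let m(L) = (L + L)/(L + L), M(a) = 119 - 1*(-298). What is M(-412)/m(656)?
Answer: 417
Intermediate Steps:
M(a) = 417 (M(a) = 119 + 298 = 417)
m(L) = 1 (m(L) = (2*L)/((2*L)) = (2*L)*(1/(2*L)) = 1)
M(-412)/m(656) = 417/1 = 417*1 = 417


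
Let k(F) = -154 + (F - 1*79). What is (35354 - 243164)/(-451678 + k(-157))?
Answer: 103905/226034 ≈ 0.45969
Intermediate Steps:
k(F) = -233 + F (k(F) = -154 + (F - 79) = -154 + (-79 + F) = -233 + F)
(35354 - 243164)/(-451678 + k(-157)) = (35354 - 243164)/(-451678 + (-233 - 157)) = -207810/(-451678 - 390) = -207810/(-452068) = -207810*(-1/452068) = 103905/226034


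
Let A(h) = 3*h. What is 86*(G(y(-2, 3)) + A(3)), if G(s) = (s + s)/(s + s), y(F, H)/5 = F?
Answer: 860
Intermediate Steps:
y(F, H) = 5*F
G(s) = 1 (G(s) = (2*s)/((2*s)) = (2*s)*(1/(2*s)) = 1)
86*(G(y(-2, 3)) + A(3)) = 86*(1 + 3*3) = 86*(1 + 9) = 86*10 = 860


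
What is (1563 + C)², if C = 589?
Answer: 4631104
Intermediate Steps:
(1563 + C)² = (1563 + 589)² = 2152² = 4631104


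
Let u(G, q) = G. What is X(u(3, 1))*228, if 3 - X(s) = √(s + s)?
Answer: 684 - 228*√6 ≈ 125.52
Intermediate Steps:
X(s) = 3 - √2*√s (X(s) = 3 - √(s + s) = 3 - √(2*s) = 3 - √2*√s)
X(u(3, 1))*228 = (3 - √2*√3)*228 = (3 - √6)*228 = 684 - 228*√6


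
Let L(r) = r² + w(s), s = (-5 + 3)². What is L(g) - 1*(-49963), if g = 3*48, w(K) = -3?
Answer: 70696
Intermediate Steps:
s = 4 (s = (-2)² = 4)
g = 144
L(r) = -3 + r² (L(r) = r² - 3 = -3 + r²)
L(g) - 1*(-49963) = (-3 + 144²) - 1*(-49963) = (-3 + 20736) + 49963 = 20733 + 49963 = 70696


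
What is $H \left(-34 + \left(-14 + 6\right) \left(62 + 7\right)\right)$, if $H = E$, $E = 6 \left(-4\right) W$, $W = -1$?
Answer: $-14064$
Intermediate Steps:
$E = 24$ ($E = 6 \left(-4\right) \left(-1\right) = \left(-24\right) \left(-1\right) = 24$)
$H = 24$
$H \left(-34 + \left(-14 + 6\right) \left(62 + 7\right)\right) = 24 \left(-34 + \left(-14 + 6\right) \left(62 + 7\right)\right) = 24 \left(-34 - 552\right) = 24 \left(-586\right) = -14064$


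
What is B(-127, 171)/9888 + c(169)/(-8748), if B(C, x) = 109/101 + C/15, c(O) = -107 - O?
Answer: 4672061/151675740 ≈ 0.030803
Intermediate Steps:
B(C, x) = 109/101 + C/15 (B(C, x) = 109*(1/101) + C*(1/15) = 109/101 + C/15)
B(-127, 171)/9888 + c(169)/(-8748) = (109/101 + (1/15)*(-127))/9888 + (-107 - 1*169)/(-8748) = (109/101 - 127/15)*(1/9888) + (-107 - 169)*(-1/8748) = -11192/1515*1/9888 - 276*(-1/8748) = -1399/1872540 + 23/729 = 4672061/151675740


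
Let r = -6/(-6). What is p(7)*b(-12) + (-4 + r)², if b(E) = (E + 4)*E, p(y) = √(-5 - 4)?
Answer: 9 + 288*I ≈ 9.0 + 288.0*I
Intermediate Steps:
p(y) = 3*I (p(y) = √(-9) = 3*I)
b(E) = E*(4 + E) (b(E) = (4 + E)*E = E*(4 + E))
r = 1 (r = -6*(-⅙) = 1)
p(7)*b(-12) + (-4 + r)² = (3*I)*(-12*(4 - 12)) + (-4 + 1)² = (3*I)*(-12*(-8)) + (-3)² = (3*I)*96 + 9 = 288*I + 9 = 9 + 288*I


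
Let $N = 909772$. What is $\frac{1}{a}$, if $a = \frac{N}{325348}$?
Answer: $\frac{81337}{227443} \approx 0.35761$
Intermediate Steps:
$a = \frac{227443}{81337}$ ($a = \frac{909772}{325348} = 909772 \cdot \frac{1}{325348} = \frac{227443}{81337} \approx 2.7963$)
$\frac{1}{a} = \frac{1}{\frac{227443}{81337}} = \frac{81337}{227443}$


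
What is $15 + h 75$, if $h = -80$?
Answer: $-5985$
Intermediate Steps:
$15 + h 75 = 15 - 6000 = -5985$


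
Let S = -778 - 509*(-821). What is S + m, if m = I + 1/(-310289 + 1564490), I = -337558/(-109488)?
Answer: 3182116045602523/7628886616 ≈ 4.1711e+5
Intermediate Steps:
I = 168779/54744 (I = -337558*(-1/109488) = 168779/54744 ≈ 3.0831)
S = 417111 (S = -778 + 417889 = 417111)
m = 23520316147/7628886616 (m = 168779/54744 + 1/(-310289 + 1564490) = 168779/54744 + 1/1254201 = 23520316147/7628886616 ≈ 3.0831)
S + m = 417111 + 23520316147/7628886616 = 3182116045602523/7628886616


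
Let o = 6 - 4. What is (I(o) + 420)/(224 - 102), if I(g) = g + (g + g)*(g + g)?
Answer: 219/61 ≈ 3.5902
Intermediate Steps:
o = 2
I(g) = g + 4*g**2 (I(g) = g + (2*g)*(2*g) = g + 4*g**2)
(I(o) + 420)/(224 - 102) = (2*(1 + 4*2) + 420)/(224 - 102) = (2*(1 + 8) + 420)/122 = (2*9 + 420)*(1/122) = (18 + 420)*(1/122) = 438*(1/122) = 219/61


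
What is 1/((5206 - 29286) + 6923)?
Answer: -1/17157 ≈ -5.8285e-5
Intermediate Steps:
1/((5206 - 29286) + 6923) = 1/(-24080 + 6923) = 1/(-17157) = -1/17157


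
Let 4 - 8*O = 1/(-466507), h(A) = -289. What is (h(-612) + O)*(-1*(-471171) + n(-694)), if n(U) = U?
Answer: -506561717869935/3732056 ≈ -1.3573e+8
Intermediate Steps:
O = 1866029/3732056 (O = ½ - ⅛/(-466507) = ½ - ⅛*(-1/466507) = ½ + 1/3732056 = 1866029/3732056 ≈ 0.50000)
(h(-612) + O)*(-1*(-471171) + n(-694)) = (-289 + 1866029/3732056)*(-1*(-471171) - 694) = -1076698155*(471171 - 694)/3732056 = -1076698155/3732056*470477 = -506561717869935/3732056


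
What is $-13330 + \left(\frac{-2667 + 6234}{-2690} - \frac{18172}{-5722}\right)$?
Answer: $- \frac{102574643547}{7696090} \approx -13328.0$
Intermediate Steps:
$-13330 + \left(\frac{-2667 + 6234}{-2690} - \frac{18172}{-5722}\right) = -13330 + \left(3567 \left(- \frac{1}{2690}\right) - - \frac{9086}{2861}\right) = -13330 + \left(- \frac{3567}{2690} + \frac{9086}{2861}\right) = -13330 + \frac{14236153}{7696090} = - \frac{102574643547}{7696090}$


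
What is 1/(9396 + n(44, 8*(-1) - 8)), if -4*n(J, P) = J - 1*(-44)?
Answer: 1/9374 ≈ 0.00010668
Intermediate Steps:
n(J, P) = -11 - J/4 (n(J, P) = -(J - 1*(-44))/4 = -(J + 44)/4 = -(44 + J)/4 = -11 - J/4)
1/(9396 + n(44, 8*(-1) - 8)) = 1/(9396 + (-11 - ¼*44)) = 1/(9396 + (-11 - 11)) = 1/(9396 - 22) = 1/9374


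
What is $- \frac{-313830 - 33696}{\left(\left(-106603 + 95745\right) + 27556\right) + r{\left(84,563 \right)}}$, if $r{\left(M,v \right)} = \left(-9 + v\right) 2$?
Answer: $\frac{173763}{8903} \approx 19.517$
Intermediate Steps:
$r{\left(M,v \right)} = -18 + 2 v$
$- \frac{-313830 - 33696}{\left(\left(-106603 + 95745\right) + 27556\right) + r{\left(84,563 \right)}} = - \frac{-313830 - 33696}{\left(\left(-106603 + 95745\right) + 27556\right) + \left(-18 + 2 \cdot 563\right)} = - \frac{-313830 - 33696}{\left(-10858 + 27556\right) + \left(-18 + 1126\right)} = - \frac{-313830 - 33696}{16698 + 1108} = - \frac{-347526}{17806} = \left(-1\right) \left(- \frac{173763}{8903}\right) = \frac{173763}{8903}$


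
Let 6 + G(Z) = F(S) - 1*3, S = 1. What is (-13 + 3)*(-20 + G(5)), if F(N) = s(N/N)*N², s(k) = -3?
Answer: 320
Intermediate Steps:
F(N) = -3*N²
G(Z) = -12 (G(Z) = -6 + (-3*1² - 1*3) = -6 + (-3*1 - 3) = -6 + (-3 - 3) = -6 - 6 = -12)
(-13 + 3)*(-20 + G(5)) = (-13 + 3)*(-20 - 12) = -10*(-32) = 320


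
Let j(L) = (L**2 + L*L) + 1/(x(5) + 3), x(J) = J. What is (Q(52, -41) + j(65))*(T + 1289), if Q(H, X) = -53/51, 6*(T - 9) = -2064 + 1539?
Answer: 2781912189/272 ≈ 1.0228e+7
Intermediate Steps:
T = -157/2 (T = 9 + (-2064 + 1539)/6 = 9 + (1/6)*(-525) = 9 - 175/2 = -157/2 ≈ -78.500)
Q(H, X) = -53/51 (Q(H, X) = -53*1/51 = -53/51)
j(L) = 1/8 + 2*L**2 (j(L) = (L**2 + L*L) + 1/(5 + 3) = (L**2 + L**2) + 1/8 = 2*L**2 + 1/8 = 1/8 + 2*L**2)
(Q(52, -41) + j(65))*(T + 1289) = (-53/51 + (1/8 + 2*65**2))*(-157/2 + 1289) = (-53/51 + (1/8 + 2*4225))*(2421/2) = (-53/51 + (1/8 + 8450))*(2421/2) = (-53/51 + 67601/8)*(2421/2) = (3447227/408)*(2421/2) = 2781912189/272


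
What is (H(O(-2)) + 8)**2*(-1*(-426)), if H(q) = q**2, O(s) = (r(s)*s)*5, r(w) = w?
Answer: 70913664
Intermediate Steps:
O(s) = 5*s**2 (O(s) = (s*s)*5 = s**2*5 = 5*s**2)
(H(O(-2)) + 8)**2*(-1*(-426)) = ((5*(-2)**2)**2 + 8)**2*(-1*(-426)) = ((5*4)**2 + 8)**2*426 = (20**2 + 8)**2*426 = (400 + 8)**2*426 = 408**2*426 = 166464*426 = 70913664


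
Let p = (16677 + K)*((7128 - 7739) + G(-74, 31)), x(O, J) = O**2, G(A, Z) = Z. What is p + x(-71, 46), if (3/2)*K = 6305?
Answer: -36316657/3 ≈ -1.2106e+7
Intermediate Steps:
K = 12610/3 (K = (2/3)*6305 = 12610/3 ≈ 4203.3)
p = -36331780/3 (p = (16677 + 12610/3)*((7128 - 7739) + 31) = 62641*(-611 + 31)/3 = (62641/3)*(-580) = -36331780/3 ≈ -1.2111e+7)
p + x(-71, 46) = -36331780/3 + (-71)**2 = -36331780/3 + 5041 = -36316657/3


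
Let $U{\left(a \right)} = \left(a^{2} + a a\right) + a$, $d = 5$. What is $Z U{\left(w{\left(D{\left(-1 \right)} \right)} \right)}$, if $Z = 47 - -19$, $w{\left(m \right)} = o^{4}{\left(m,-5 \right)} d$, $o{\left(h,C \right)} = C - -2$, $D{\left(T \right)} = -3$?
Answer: $21678030$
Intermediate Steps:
$o{\left(h,C \right)} = 2 + C$ ($o{\left(h,C \right)} = C + 2 = 2 + C$)
$w{\left(m \right)} = 405$ ($w{\left(m \right)} = \left(2 - 5\right)^{4} \cdot 5 = \left(-3\right)^{4} \cdot 5 = 81 \cdot 5 = 405$)
$Z = 66$ ($Z = 47 + 19 = 66$)
$U{\left(a \right)} = a + 2 a^{2}$ ($U{\left(a \right)} = \left(a^{2} + a^{2}\right) + a = 2 a^{2} + a = a + 2 a^{2}$)
$Z U{\left(w{\left(D{\left(-1 \right)} \right)} \right)} = 66 \cdot 405 \left(1 + 2 \cdot 405\right) = 66 \cdot 405 \left(1 + 810\right) = 66 \cdot 405 \cdot 811 = 66 \cdot 328455 = 21678030$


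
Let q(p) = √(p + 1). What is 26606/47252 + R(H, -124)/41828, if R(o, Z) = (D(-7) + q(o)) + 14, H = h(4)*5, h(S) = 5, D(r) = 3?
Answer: 278419763/494114164 + √26/41828 ≈ 0.56359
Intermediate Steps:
H = 25 (H = 5*5 = 25)
q(p) = √(1 + p)
R(o, Z) = 17 + √(1 + o) (R(o, Z) = (3 + √(1 + o)) + 14 = 17 + √(1 + o))
26606/47252 + R(H, -124)/41828 = 26606/47252 + (17 + √(1 + 25))/41828 = 26606*(1/47252) + (17 + √26)*(1/41828) = 13303/23626 + (17/41828 + √26/41828) = 278419763/494114164 + √26/41828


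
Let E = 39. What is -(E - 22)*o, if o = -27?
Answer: 459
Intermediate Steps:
-(E - 22)*o = -(39 - 22)*(-27) = -17*(-27) = -1*(-459) = 459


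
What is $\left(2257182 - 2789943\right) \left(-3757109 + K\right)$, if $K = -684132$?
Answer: $2366119996401$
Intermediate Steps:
$\left(2257182 - 2789943\right) \left(-3757109 + K\right) = \left(2257182 - 2789943\right) \left(-3757109 - 684132\right) = \left(-532761\right) \left(-4441241\right) = 2366119996401$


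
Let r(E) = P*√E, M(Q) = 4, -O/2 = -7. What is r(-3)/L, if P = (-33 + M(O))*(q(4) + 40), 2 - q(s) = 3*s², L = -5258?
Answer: -87*I*√3/2629 ≈ -0.057318*I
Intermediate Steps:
O = 14 (O = -2*(-7) = 14)
q(s) = 2 - 3*s²
P = 174 (P = (-33 + 4)*((2 - 3*4²) + 40) = -29*((2 - 3*16) + 40) = -29*((2 - 48) + 40) = -29*(-46 + 40) = -29*(-6) = 174)
r(E) = 174*√E
r(-3)/L = (174*√(-3))/(-5258) = (174*(I*√3))*(-1/5258) = (174*I*√3)*(-1/5258) = -87*I*√3/2629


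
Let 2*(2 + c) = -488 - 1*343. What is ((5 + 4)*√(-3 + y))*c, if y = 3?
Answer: 0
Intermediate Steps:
c = -835/2 (c = -2 + (-488 - 1*343)/2 = -2 + (-488 - 343)/2 = -2 + (½)*(-831) = -2 - 831/2 = -835/2 ≈ -417.50)
((5 + 4)*√(-3 + y))*c = ((5 + 4)*√(-3 + 3))*(-835/2) = (9*√0)*(-835/2) = (9*0)*(-835/2) = 0*(-835/2) = 0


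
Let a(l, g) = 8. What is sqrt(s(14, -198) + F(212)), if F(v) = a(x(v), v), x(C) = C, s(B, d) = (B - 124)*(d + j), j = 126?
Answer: 2*sqrt(1982) ≈ 89.039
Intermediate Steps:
s(B, d) = (-124 + B)*(126 + d) (s(B, d) = (B - 124)*(d + 126) = (-124 + B)*(126 + d))
F(v) = 8
sqrt(s(14, -198) + F(212)) = sqrt((-15624 - 124*(-198) + 126*14 + 14*(-198)) + 8) = sqrt((-15624 + 24552 + 1764 - 2772) + 8) = sqrt(7920 + 8) = sqrt(7928) = 2*sqrt(1982)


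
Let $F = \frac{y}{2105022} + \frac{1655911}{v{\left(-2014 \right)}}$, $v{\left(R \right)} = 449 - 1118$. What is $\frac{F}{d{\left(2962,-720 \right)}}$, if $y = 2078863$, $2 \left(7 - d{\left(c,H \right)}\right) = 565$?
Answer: $\frac{387148702855}{43108394701} \approx 8.9808$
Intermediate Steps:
$d{\left(c,H \right)} = - \frac{551}{2}$ ($d{\left(c,H \right)} = 7 - \frac{565}{2} = - \frac{551}{2}$)
$v{\left(R \right)} = -669$ ($v{\left(R \right)} = 449 - 1118 = -669$)
$F = - \frac{387148702855}{156473302}$ ($F = \frac{2078863}{2105022} + \frac{1655911}{-669} = 2078863 \cdot \frac{1}{2105022} + 1655911 \left(- \frac{1}{669}\right) = \frac{2078863}{2105022} - \frac{1655911}{669} = - \frac{387148702855}{156473302} \approx -2474.2$)
$\frac{F}{d{\left(2962,-720 \right)}} = - \frac{387148702855}{156473302 \left(- \frac{551}{2}\right)} = \left(- \frac{387148702855}{156473302}\right) \left(- \frac{2}{551}\right) = \frac{387148702855}{43108394701}$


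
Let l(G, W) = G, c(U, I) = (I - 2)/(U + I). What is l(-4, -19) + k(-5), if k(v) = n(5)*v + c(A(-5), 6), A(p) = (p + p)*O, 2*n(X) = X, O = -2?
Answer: -425/26 ≈ -16.346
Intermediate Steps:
n(X) = X/2
A(p) = -4*p (A(p) = (p + p)*(-2) = (2*p)*(-2) = -4*p)
c(U, I) = (-2 + I)/(I + U)
k(v) = 2/13 + 5*v/2 (k(v) = ((½)*5)*v + (-2 + 6)/(6 - 4*(-5)) = 5*v/2 + 4/(6 + 20) = 5*v/2 + 4/26 = 5*v/2 + (1/26)*4 = 5*v/2 + 2/13 = 2/13 + 5*v/2)
l(-4, -19) + k(-5) = -4 + (2/13 + (5/2)*(-5)) = -4 + (2/13 - 25/2) = -4 - 321/26 = -425/26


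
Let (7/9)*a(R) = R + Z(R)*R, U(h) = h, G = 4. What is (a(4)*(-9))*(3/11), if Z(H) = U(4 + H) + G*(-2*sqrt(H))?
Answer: 972/11 ≈ 88.364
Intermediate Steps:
Z(H) = 4 + H - 8*sqrt(H) (Z(H) = (4 + H) + 4*(-2*sqrt(H)) = (4 + H) - 8*sqrt(H) = 4 + H - 8*sqrt(H))
a(R) = 9*R/7 + 9*R*(4 + R - 8*sqrt(R))/7 (a(R) = 9*(R + (4 + R - 8*sqrt(R))*R)/7 = 9*(R + R*(4 + R - 8*sqrt(R)))/7 = 9*R/7 + 9*R*(4 + R - 8*sqrt(R))/7)
(a(4)*(-9))*(3/11) = (((9/7)*4*(5 + 4 - 8*sqrt(4)))*(-9))*(3/11) = (((9/7)*4*(5 + 4 - 8*2))*(-9))*(3*(1/11)) = (((9/7)*4*(5 + 4 - 16))*(-9))*(3/11) = (((9/7)*4*(-7))*(-9))*(3/11) = -36*(-9)*(3/11) = 324*(3/11) = 972/11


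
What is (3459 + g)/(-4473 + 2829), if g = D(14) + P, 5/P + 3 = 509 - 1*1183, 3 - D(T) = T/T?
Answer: -585773/278247 ≈ -2.1052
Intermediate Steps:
D(T) = 2 (D(T) = 3 - T/T = 3 - 1*1 = 3 - 1 = 2)
P = -5/677 (P = 5/(-3 + (509 - 1*1183)) = 5/(-3 + (509 - 1183)) = 5/(-3 - 674) = 5/(-677) = 5*(-1/677) = -5/677 ≈ -0.0073855)
g = 1349/677 (g = 2 - 5/677 = 1349/677 ≈ 1.9926)
(3459 + g)/(-4473 + 2829) = (3459 + 1349/677)/(-4473 + 2829) = (2343092/677)/(-1644) = (2343092/677)*(-1/1644) = -585773/278247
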